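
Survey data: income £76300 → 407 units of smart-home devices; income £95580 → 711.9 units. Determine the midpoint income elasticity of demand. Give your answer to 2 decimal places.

ΔQ = 711.9 − 407 = 304.9; midpoint Q̄ = (407 + 711.9)/2 = 559.45.
ΔI = 95580 − 76300 = 19280; midpoint Ī = (76300 + 95580)/2 = 85940.
η = (ΔQ/Q̄) ÷ (ΔI/Ī) = (304.9/559.45) ÷ (19280/85940) = 2.43.

2.43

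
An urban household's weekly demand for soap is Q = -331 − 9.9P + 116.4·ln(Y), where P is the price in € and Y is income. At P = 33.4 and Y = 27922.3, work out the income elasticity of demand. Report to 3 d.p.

At P = 33.4, Y = 27922.3: Q = 529.948.
Holding P constant, ∂Q/∂Y = 116.4/Y = 0.00416871.
η_Y = (∂Q/∂Y)·(Y/Q) = 0.00416871 × (27922.3/529.948) = 0.220.

0.220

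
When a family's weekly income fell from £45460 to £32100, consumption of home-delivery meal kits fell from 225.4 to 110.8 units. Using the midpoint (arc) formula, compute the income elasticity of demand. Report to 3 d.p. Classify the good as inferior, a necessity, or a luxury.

1.979 (luxury)

ΔQ = 110.8 − 225.4 = -114.6; midpoint Q̄ = (225.4 + 110.8)/2 = 168.1.
ΔI = 32100 − 45460 = -13360; midpoint Ī = (45460 + 32100)/2 = 38780.
η = (ΔQ/Q̄) ÷ (ΔI/Ī) = (-114.6/168.1) ÷ (-13360/38780) = 1.979.
η > 1 ⇒ luxury.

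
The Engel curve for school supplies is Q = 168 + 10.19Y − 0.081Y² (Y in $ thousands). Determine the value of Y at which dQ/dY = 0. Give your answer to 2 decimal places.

dQ/dY = 10.19 − 0.162Y.
The good is inferior where dQ/dY < 0. Setting dQ/dY = 0 gives Y = 10.19 / 0.162 = 62.90.

62.90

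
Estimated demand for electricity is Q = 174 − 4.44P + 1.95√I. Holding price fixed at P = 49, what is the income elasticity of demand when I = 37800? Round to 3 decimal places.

At P = 49, I = 37800: Q = 335.563.
Holding P constant, ∂Q/∂I = 1.95/(2√I) = 0.00501486.
η_I = (∂Q/∂I)·(I/Q) = 0.00501486 × (37800/335.563) = 0.565.

0.565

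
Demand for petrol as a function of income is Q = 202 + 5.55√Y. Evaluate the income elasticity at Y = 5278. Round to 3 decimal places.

0.333

At Y = 5278: Q = 605.207.
dQ/dY = 5.55/(2√Y) = 0.0381969 at this income.
η = (dQ/dY)·(Y/Q) = 0.0381969 × (5278/605.207) = 0.333.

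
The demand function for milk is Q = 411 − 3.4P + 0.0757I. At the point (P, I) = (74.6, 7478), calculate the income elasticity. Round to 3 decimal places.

0.782

At P = 74.6, I = 7478: Q = 723.445.
Holding P constant, ∂Q/∂I = 0.0757.
η_I = (∂Q/∂I)·(I/Q) = 0.0757 × (7478/723.445) = 0.782.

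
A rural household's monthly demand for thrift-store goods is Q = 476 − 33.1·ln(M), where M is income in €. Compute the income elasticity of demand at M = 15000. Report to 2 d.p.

At M = 15000: Q = 157.717.
dQ/dM = -33.1/M = -0.00220667 at this income.
η = (dQ/dM)·(M/Q) = -0.00220667 × (15000/157.717) = -0.21.

-0.21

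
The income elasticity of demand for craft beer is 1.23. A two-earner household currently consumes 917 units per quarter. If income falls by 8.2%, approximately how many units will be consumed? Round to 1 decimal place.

824.5

%ΔQ ≈ η × %ΔI = 1.23 × (-8.2%) = -10.086%.
New Q ≈ 917 × (1 − 0.10086) = 824.5.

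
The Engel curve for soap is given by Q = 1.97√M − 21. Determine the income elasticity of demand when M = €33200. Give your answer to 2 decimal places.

At M = 33200: Q = 337.951.
dQ/dM = 1.97/(2√M) = 0.00540589 at this income.
η = (dQ/dM)·(M/Q) = 0.00540589 × (33200/337.951) = 0.53.

0.53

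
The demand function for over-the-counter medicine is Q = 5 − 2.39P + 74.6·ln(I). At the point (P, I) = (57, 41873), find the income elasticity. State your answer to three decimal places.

0.113

At P = 57, I = 41873: Q = 662.693.
Holding P constant, ∂Q/∂I = 74.6/I = 0.00178158.
η_I = (∂Q/∂I)·(I/Q) = 0.00178158 × (41873/662.693) = 0.113.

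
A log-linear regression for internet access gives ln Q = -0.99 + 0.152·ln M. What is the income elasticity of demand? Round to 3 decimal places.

In a log-linear demand, the coefficient on ln M is the income elasticity.
So η = 0.152.

0.152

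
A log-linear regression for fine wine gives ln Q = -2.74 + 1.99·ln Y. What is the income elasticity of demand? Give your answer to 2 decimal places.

1.99

In a log-linear demand, the coefficient on ln Y is the income elasticity.
So η = 1.99.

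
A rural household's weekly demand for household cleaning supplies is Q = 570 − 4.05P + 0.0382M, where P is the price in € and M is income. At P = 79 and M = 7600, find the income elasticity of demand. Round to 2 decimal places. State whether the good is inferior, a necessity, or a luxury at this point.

0.54 (necessity)

At P = 79, M = 7600: Q = 540.370.
Holding P constant, ∂Q/∂M = 0.0382.
η_M = (∂Q/∂M)·(M/Q) = 0.0382 × (7600/540.370) = 0.54.
Since 0 < η < 1, this is a necessity.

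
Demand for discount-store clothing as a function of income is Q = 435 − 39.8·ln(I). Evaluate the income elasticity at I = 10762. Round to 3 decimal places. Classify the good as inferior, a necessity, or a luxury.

At I = 10762: Q = 65.506.
dQ/dI = -39.8/I = -0.0036982 at this income.
η = (dQ/dI)·(I/Q) = -0.0036982 × (10762/65.506) = -0.608.
Since η < 0, the good is an inferior good.

-0.608 (inferior good)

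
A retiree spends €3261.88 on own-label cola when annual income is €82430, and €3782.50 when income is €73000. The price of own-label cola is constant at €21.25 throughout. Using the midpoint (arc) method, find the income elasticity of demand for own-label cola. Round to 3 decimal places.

With a constant price, Q₁ = 3261.88/21.25 = 153.500 and Q₂ = 3782.50/21.25 = 178.000 (equivalently, work directly with expenditure since P cancels).
Midpoint %ΔQ = (3782.50 − 3261.88)/3522.19 = 0.14781; midpoint %ΔI = (73000 − 82430)/77715 = -0.12134.
η = 0.14781 / -0.12134 = -1.218.

-1.218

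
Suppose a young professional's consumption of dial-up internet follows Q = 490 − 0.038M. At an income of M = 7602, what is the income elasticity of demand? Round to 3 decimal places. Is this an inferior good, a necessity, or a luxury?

-1.436 (inferior good)

At M = 7602: Q = 201.124.
dQ/dM = −0.038.
η = (dQ/dM)·(M/Q) = -0.038 × (7602/201.124) = -1.436.
Since η < 0, the good is an inferior good.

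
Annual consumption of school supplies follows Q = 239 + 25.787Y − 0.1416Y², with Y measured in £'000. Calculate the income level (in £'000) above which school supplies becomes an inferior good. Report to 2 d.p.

91.06

dQ/dY = 25.787 − 0.2832Y.
The good is inferior where dQ/dY < 0. Setting dQ/dY = 0 gives Y = 25.787 / 0.2832 = 91.06.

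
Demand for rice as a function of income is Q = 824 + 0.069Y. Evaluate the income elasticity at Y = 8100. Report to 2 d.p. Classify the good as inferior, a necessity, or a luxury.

At Y = 8100: Q = 1382.900.
dQ/dY = 0.069.
η = (dQ/dY)·(Y/Q) = 0.069 × (8100/1382.900) = 0.40.
Since 0 < η < 1, the good is a necessity.

0.40 (necessity)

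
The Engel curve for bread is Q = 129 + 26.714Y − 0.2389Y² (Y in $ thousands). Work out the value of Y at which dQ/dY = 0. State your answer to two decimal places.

55.91

dQ/dY = 26.714 − 0.4778Y.
The good is inferior where dQ/dY < 0. Setting dQ/dY = 0 gives Y = 26.714 / 0.4778 = 55.91.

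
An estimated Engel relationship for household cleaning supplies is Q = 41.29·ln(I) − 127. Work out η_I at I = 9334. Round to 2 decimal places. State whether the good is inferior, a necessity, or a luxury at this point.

At I = 9334: Q = 250.449.
dQ/dI = 41.29/I = 0.00442361 at this income.
η = (dQ/dI)·(I/Q) = 0.00442361 × (9334/250.449) = 0.16.
Since 0 < η < 1, the good is a necessity.

0.16 (necessity)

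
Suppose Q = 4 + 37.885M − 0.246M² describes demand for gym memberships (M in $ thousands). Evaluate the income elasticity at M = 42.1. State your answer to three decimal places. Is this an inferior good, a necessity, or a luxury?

0.622 (necessity)

At M = 42.1: Q = 1162.9456.
dQ/dM = 37.885 − 0.492M = 17.17180.
η = (dQ/dM)·(M/Q) = 17.17180 × (42.1/1162.9456) = 0.622.
0 < η < 1 ⇒ necessity.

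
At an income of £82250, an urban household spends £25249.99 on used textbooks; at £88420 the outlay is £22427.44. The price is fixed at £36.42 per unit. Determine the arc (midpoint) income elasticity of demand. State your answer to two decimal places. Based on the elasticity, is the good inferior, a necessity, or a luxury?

With a constant price, Q₁ = 25249.99/36.42 = 693.300 and Q₂ = 22427.44/36.42 = 615.800 (equivalently, work directly with expenditure since P cancels).
Midpoint %ΔQ = (22427.44 − 25249.99)/23838.72 = -0.11840; midpoint %ΔI = (88420 − 82250)/85335 = 0.07230.
η = -0.11840 / 0.07230 = -1.64.
η < 0 ⇒ inferior good.

-1.64 (inferior good)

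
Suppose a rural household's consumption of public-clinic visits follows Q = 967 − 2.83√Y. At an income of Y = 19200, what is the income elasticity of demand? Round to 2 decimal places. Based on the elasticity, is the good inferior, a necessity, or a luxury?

At Y = 19200: Q = 574.864.
dQ/dY = -2.83/(2√Y) = -0.0102119 at this income.
η = (dQ/dY)·(Y/Q) = -0.0102119 × (19200/574.864) = -0.34.
Since η < 0, the good is an inferior good.

-0.34 (inferior good)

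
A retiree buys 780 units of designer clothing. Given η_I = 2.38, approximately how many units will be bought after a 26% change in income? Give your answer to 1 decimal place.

%ΔQ ≈ η × %ΔI = 2.38 × 26% = 61.88%.
New Q ≈ 780 × (1 + 0.6188) = 1262.7.

1262.7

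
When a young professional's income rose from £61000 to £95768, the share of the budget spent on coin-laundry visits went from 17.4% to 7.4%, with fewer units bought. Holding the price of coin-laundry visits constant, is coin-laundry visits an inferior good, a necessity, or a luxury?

Quantity demanded falls as income rises, so η < 0.

inferior good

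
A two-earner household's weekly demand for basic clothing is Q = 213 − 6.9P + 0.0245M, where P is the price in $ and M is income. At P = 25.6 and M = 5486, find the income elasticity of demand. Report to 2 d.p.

0.79

At P = 25.6, M = 5486: Q = 170.767.
Holding P constant, ∂Q/∂M = 0.0245.
η_M = (∂Q/∂M)·(M/Q) = 0.0245 × (5486/170.767) = 0.79.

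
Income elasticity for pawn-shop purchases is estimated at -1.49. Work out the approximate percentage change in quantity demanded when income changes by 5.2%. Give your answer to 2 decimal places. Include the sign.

%ΔQ ≈ η × %ΔI = -1.49 × 5.2% = -7.75%.

-7.75%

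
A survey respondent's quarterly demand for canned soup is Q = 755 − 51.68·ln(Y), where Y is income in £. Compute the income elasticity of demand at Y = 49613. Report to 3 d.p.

At Y = 49613: Q = 196.235.
dQ/dY = -51.68/Y = -0.00104166 at this income.
η = (dQ/dY)·(Y/Q) = -0.00104166 × (49613/196.235) = -0.263.

-0.263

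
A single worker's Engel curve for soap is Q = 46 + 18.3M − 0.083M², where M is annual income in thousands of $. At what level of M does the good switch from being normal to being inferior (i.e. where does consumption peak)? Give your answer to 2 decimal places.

dQ/dM = 18.3 − 0.166M.
The good is inferior where dQ/dM < 0. Setting dQ/dM = 0 gives M = 18.3 / 0.166 = 110.24.

110.24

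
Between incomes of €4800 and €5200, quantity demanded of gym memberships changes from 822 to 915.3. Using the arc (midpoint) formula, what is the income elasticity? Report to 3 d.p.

ΔQ = 915.3 − 822 = 93.3; midpoint Q̄ = (822 + 915.3)/2 = 868.65.
ΔI = 5200 − 4800 = 400; midpoint Ī = (4800 + 5200)/2 = 5000.
η = (ΔQ/Q̄) ÷ (ΔI/Ī) = (93.3/868.65) ÷ (400/5000) = 1.343.

1.343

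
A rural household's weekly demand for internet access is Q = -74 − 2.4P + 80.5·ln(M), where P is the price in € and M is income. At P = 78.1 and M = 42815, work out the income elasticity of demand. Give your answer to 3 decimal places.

At P = 78.1, M = 42815: Q = 597.064.
Holding P constant, ∂Q/∂M = 80.5/M = 0.00188018.
η_M = (∂Q/∂M)·(M/Q) = 0.00188018 × (42815/597.064) = 0.135.

0.135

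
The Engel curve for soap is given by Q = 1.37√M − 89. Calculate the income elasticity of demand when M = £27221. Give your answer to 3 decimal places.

0.825

At M = 27221: Q = 137.033.
dQ/dM = 1.37/(2√M) = 0.00415182 at this income.
η = (dQ/dM)·(M/Q) = 0.00415182 × (27221/137.033) = 0.825.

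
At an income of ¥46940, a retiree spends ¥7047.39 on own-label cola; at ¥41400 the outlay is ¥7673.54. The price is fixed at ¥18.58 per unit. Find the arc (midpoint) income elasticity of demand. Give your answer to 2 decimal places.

-0.68

With a constant price, Q₁ = 7047.39/18.58 = 379.300 and Q₂ = 7673.54/18.58 = 413.000 (equivalently, work directly with expenditure since P cancels).
Midpoint %ΔQ = (7673.54 − 7047.39)/7360.47 = 0.08507; midpoint %ΔI = (41400 − 46940)/44170 = -0.12542.
η = 0.08507 / -0.12542 = -0.68.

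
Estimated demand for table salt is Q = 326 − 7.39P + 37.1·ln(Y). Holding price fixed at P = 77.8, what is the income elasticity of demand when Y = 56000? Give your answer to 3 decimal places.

At P = 77.8, Y = 56000: Q = 156.676.
Holding P constant, ∂Q/∂Y = 37.1/Y = 0.0006625.
η_Y = (∂Q/∂Y)·(Y/Q) = 0.0006625 × (56000/156.676) = 0.237.

0.237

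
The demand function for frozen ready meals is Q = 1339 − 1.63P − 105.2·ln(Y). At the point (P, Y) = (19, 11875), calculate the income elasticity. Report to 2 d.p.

At P = 19, Y = 11875: Q = 321.024.
Holding P constant, ∂Q/∂Y = -105.2/Y = -0.00885895.
η_Y = (∂Q/∂Y)·(Y/Q) = -0.00885895 × (11875/321.024) = -0.33.

-0.33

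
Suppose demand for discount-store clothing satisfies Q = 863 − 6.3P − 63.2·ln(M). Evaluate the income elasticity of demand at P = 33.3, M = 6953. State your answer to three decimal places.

At P = 33.3, M = 6953: Q = 94.084.
Holding P constant, ∂Q/∂M = -63.2/M = -0.0090896.
η_M = (∂Q/∂M)·(M/Q) = -0.0090896 × (6953/94.084) = -0.672.

-0.672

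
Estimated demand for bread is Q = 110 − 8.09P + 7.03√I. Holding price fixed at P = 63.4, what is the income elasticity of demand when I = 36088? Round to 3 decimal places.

At P = 63.4, I = 36088: Q = 932.572.
Holding P constant, ∂Q/∂I = 7.03/(2√I) = 0.0185031.
η_I = (∂Q/∂I)·(I/Q) = 0.0185031 × (36088/932.572) = 0.716.

0.716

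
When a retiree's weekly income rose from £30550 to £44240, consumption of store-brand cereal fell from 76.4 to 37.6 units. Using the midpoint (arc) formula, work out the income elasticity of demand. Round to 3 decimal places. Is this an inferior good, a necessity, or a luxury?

ΔQ = 37.6 − 76.4 = -38.8; midpoint Q̄ = (76.4 + 37.6)/2 = 57.
ΔI = 44240 − 30550 = 13690; midpoint Ī = (30550 + 44240)/2 = 37395.
η = (ΔQ/Q̄) ÷ (ΔI/Ī) = (-38.8/57) ÷ (13690/37395) = -1.859.
η < 0 ⇒ inferior good.

-1.859 (inferior good)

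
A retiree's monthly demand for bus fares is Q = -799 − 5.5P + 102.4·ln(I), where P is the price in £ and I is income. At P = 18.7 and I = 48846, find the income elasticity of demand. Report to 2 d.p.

At P = 18.7, I = 48846: Q = 203.704.
Holding P constant, ∂Q/∂I = 102.4/I = 0.00209638.
η_I = (∂Q/∂I)·(I/Q) = 0.00209638 × (48846/203.704) = 0.50.

0.50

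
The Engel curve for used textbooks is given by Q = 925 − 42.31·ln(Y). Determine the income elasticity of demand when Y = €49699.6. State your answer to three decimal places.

-0.091

At Y = 49699.6: Q = 467.470.
dQ/dY = -42.31/Y = -0.000851315 at this income.
η = (dQ/dY)·(Y/Q) = -0.000851315 × (49699.6/467.470) = -0.091.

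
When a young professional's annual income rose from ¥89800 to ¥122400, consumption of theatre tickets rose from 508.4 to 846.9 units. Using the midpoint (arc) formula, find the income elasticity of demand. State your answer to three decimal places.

1.626

ΔQ = 846.9 − 508.4 = 338.5; midpoint Q̄ = (508.4 + 846.9)/2 = 677.65.
ΔI = 122400 − 89800 = 32600; midpoint Ī = (89800 + 122400)/2 = 106100.
η = (ΔQ/Q̄) ÷ (ΔI/Ī) = (338.5/677.65) ÷ (32600/106100) = 1.626.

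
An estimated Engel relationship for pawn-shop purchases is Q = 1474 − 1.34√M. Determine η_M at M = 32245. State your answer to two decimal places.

-0.10

At M = 32245: Q = 1233.378.
dQ/dM = -1.34/(2√M) = -0.00373116 at this income.
η = (dQ/dM)·(M/Q) = -0.00373116 × (32245/1233.378) = -0.10.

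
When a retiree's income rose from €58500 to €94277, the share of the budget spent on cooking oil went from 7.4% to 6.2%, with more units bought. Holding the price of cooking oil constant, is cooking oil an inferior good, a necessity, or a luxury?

necessity

Quantity rises but the budget share falls as income rises, so 0 < η < 1.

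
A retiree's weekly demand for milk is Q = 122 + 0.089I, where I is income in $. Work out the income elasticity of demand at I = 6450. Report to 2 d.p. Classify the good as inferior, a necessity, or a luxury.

0.82 (necessity)

At I = 6450: Q = 696.050.
dQ/dI = 0.089.
η = (dQ/dI)·(I/Q) = 0.089 × (6450/696.050) = 0.82.
Since 0 < η < 1, the good is a necessity.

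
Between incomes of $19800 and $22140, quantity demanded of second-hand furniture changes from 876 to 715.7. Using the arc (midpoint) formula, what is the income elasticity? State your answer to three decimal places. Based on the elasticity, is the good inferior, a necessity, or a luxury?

-1.805 (inferior good)

ΔQ = 715.7 − 876 = -160.3; midpoint Q̄ = (876 + 715.7)/2 = 795.85.
ΔI = 22140 − 19800 = 2340; midpoint Ī = (19800 + 22140)/2 = 20970.
η = (ΔQ/Q̄) ÷ (ΔI/Ī) = (-160.3/795.85) ÷ (2340/20970) = -1.805.
η < 0 ⇒ inferior good.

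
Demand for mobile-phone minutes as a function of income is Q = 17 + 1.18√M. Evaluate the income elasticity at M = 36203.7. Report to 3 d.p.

At M = 36203.7: Q = 241.522.
dQ/dM = 1.18/(2√M) = 0.00310081 at this income.
η = (dQ/dM)·(M/Q) = 0.00310081 × (36203.7/241.522) = 0.465.

0.465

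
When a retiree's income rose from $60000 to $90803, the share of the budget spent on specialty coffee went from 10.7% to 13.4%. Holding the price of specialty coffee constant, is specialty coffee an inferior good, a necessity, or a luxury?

The budget share rises as income rises, so η > 1.

luxury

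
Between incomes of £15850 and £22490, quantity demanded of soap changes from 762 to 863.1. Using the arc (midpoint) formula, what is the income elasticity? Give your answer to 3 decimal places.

0.359

ΔQ = 863.1 − 762 = 101.1; midpoint Q̄ = (762 + 863.1)/2 = 812.55.
ΔI = 22490 − 15850 = 6640; midpoint Ī = (15850 + 22490)/2 = 19170.
η = (ΔQ/Q̄) ÷ (ΔI/Ī) = (101.1/812.55) ÷ (6640/19170) = 0.359.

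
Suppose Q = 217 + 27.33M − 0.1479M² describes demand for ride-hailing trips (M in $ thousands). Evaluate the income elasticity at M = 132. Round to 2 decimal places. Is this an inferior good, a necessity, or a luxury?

-1.24 (inferior good)

At M = 132: Q = 1247.5504.
dQ/dM = 27.33 − 0.2958M = -11.71560.
η = (dQ/dM)·(M/Q) = -11.71560 × (132/1247.5504) = -1.24.
η < 0 ⇒ inferior good.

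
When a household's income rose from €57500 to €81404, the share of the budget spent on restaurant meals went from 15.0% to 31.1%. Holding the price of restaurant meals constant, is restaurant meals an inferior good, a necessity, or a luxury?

luxury

The budget share rises as income rises, so η > 1.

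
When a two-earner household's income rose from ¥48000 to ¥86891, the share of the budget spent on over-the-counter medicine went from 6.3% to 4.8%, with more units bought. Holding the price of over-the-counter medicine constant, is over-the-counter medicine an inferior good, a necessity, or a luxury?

necessity

Quantity rises but the budget share falls as income rises, so 0 < η < 1.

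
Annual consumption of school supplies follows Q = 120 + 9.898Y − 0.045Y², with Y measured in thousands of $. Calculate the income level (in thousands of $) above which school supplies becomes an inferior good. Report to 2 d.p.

dQ/dY = 9.898 − 0.09Y.
The good is inferior where dQ/dY < 0. Setting dQ/dY = 0 gives Y = 9.898 / 0.09 = 109.98.

109.98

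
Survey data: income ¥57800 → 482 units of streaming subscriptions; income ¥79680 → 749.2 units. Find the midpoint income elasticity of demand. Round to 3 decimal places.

ΔQ = 749.2 − 482 = 267.2; midpoint Q̄ = (482 + 749.2)/2 = 615.6.
ΔI = 79680 − 57800 = 21880; midpoint Ī = (57800 + 79680)/2 = 68740.
η = (ΔQ/Q̄) ÷ (ΔI/Ī) = (267.2/615.6) ÷ (21880/68740) = 1.364.

1.364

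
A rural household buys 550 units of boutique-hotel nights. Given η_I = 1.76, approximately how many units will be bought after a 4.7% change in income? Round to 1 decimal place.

595.5

%ΔQ ≈ η × %ΔI = 1.76 × 4.7% = 8.272%.
New Q ≈ 550 × (1 + 0.08272) = 595.5.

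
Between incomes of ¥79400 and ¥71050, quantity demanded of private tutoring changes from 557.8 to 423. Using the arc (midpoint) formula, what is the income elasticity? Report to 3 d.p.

ΔQ = 423 − 557.8 = -134.8; midpoint Q̄ = (557.8 + 423)/2 = 490.4.
ΔI = 71050 − 79400 = -8350; midpoint Ī = (79400 + 71050)/2 = 75225.
η = (ΔQ/Q̄) ÷ (ΔI/Ī) = (-134.8/490.4) ÷ (-8350/75225) = 2.476.

2.476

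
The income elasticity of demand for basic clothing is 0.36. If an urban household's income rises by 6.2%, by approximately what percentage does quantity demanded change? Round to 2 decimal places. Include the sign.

2.23%

%ΔQ ≈ η × %ΔI = 0.36 × 6.2% = 2.23%.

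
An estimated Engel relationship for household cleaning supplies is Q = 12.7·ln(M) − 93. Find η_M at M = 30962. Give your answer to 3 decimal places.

0.331

At M = 30962: Q = 38.325.
dQ/dM = 12.7/M = 0.00041018 at this income.
η = (dQ/dM)·(M/Q) = 0.00041018 × (30962/38.325) = 0.331.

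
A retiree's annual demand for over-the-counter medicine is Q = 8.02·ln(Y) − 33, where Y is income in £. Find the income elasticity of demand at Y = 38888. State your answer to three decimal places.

At Y = 38888: Q = 51.759.
dQ/dY = 8.02/Y = 0.000206233 at this income.
η = (dQ/dY)·(Y/Q) = 0.000206233 × (38888/51.759) = 0.155.

0.155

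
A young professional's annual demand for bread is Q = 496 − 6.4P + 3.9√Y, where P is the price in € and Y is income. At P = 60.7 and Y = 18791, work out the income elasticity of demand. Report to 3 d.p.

At P = 60.7, Y = 18791: Q = 642.133.
Holding P constant, ∂Q/∂Y = 3.9/(2√Y) = 0.0142252.
η_Y = (∂Q/∂Y)·(Y/Q) = 0.0142252 × (18791/642.133) = 0.416.

0.416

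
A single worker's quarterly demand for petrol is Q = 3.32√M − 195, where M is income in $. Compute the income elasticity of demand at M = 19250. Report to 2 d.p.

0.87

At M = 19250: Q = 265.631.
dQ/dM = 3.32/(2√M) = 0.0119644 at this income.
η = (dQ/dM)·(M/Q) = 0.0119644 × (19250/265.631) = 0.87.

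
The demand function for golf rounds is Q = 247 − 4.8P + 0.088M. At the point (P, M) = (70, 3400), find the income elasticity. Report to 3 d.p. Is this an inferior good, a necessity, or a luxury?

1.423 (luxury)

At P = 70, M = 3400: Q = 210.200.
Holding P constant, ∂Q/∂M = 0.088.
η_M = (∂Q/∂M)·(M/Q) = 0.088 × (3400/210.200) = 1.423.
Since η > 1, this is a luxury.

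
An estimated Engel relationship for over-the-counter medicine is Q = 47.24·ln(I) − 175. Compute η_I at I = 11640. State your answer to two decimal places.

At I = 11640: Q = 267.270.
dQ/dI = 47.24/I = 0.00405842 at this income.
η = (dQ/dI)·(I/Q) = 0.00405842 × (11640/267.270) = 0.18.

0.18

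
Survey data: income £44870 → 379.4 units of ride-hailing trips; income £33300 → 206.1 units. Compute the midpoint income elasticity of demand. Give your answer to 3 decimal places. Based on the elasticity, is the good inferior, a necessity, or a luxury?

ΔQ = 206.1 − 379.4 = -173.3; midpoint Q̄ = (379.4 + 206.1)/2 = 292.75.
ΔI = 33300 − 44870 = -11570; midpoint Ī = (44870 + 33300)/2 = 39085.
η = (ΔQ/Q̄) ÷ (ΔI/Ī) = (-173.3/292.75) ÷ (-11570/39085) = 2.000.
η > 1 ⇒ luxury.

2.000 (luxury)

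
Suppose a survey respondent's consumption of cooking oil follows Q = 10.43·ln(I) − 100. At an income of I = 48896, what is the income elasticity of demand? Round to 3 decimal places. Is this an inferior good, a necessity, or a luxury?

0.827 (necessity)

At I = 48896: Q = 12.617.
dQ/dI = 10.43/I = 0.00021331 at this income.
η = (dQ/dI)·(I/Q) = 0.00021331 × (48896/12.617) = 0.827.
Since 0 < η < 1, the good is a necessity.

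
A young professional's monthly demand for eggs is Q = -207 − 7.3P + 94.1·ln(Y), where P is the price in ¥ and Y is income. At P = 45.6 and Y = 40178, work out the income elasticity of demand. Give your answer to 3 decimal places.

At P = 45.6, Y = 40178: Q = 457.681.
Holding P constant, ∂Q/∂Y = 94.1/Y = 0.00234208.
η_Y = (∂Q/∂Y)·(Y/Q) = 0.00234208 × (40178/457.681) = 0.206.

0.206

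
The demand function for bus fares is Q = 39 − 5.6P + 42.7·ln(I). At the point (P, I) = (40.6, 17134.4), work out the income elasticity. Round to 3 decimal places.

At P = 40.6, I = 17134.4: Q = 227.916.
Holding P constant, ∂Q/∂I = 42.7/I = 0.00249206.
η_I = (∂Q/∂I)·(I/Q) = 0.00249206 × (17134.4/227.916) = 0.187.

0.187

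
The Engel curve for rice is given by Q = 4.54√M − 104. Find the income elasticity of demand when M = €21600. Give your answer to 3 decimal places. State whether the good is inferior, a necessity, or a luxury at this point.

At M = 21600: Q = 563.241.
dQ/dM = 4.54/(2√M) = 0.0154454 at this income.
η = (dQ/dM)·(M/Q) = 0.0154454 × (21600/563.241) = 0.592.
Since 0 < η < 1, the good is a necessity.

0.592 (necessity)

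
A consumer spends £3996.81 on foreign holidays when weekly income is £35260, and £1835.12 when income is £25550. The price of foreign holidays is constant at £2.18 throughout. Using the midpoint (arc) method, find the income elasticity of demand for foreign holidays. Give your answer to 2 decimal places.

2.32

With a constant price, Q₁ = 3996.81/2.18 = 1833.399 and Q₂ = 1835.12/2.18 = 841.798 (equivalently, work directly with expenditure since P cancels).
Midpoint %ΔQ = (1835.12 − 3996.81)/2915.97 = -0.74133; midpoint %ΔI = (25550 − 35260)/30405 = -0.31936.
η = -0.74133 / -0.31936 = 2.32.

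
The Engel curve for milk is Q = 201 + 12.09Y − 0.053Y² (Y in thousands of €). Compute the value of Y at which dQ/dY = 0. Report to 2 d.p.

114.06

dQ/dY = 12.09 − 0.106Y.
The good is inferior where dQ/dY < 0. Setting dQ/dY = 0 gives Y = 12.09 / 0.106 = 114.06.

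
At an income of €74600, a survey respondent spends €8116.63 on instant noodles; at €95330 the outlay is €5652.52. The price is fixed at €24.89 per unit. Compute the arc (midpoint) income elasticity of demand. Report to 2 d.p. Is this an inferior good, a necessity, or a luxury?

With a constant price, Q₁ = 8116.63/24.89 = 326.100 and Q₂ = 5652.52/24.89 = 227.100 (equivalently, work directly with expenditure since P cancels).
Midpoint %ΔQ = (5652.52 − 8116.63)/6884.58 = -0.35792; midpoint %ΔI = (95330 − 74600)/84965 = 0.24398.
η = -0.35792 / 0.24398 = -1.47.
η < 0 ⇒ inferior good.

-1.47 (inferior good)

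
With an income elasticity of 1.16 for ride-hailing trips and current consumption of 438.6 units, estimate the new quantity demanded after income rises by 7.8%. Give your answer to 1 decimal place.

%ΔQ ≈ η × %ΔI = 1.16 × 7.8% = 9.048%.
New Q ≈ 438.6 × (1 + 0.09048) = 478.3.

478.3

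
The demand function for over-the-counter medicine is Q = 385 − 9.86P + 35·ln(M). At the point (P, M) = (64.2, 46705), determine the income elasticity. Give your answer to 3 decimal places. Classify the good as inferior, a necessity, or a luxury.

0.273 (necessity)

At P = 64.2, M = 46705: Q = 128.294.
Holding P constant, ∂Q/∂M = 35/M = 0.000749384.
η_M = (∂Q/∂M)·(M/Q) = 0.000749384 × (46705/128.294) = 0.273.
Since 0 < η < 1, this is a necessity.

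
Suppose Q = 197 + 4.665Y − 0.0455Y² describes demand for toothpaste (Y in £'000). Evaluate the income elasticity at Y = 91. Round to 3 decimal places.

-1.345

At Y = 91: Q = 244.7295.
dQ/dY = 4.665 − 0.091Y = -3.61600.
η = (dQ/dY)·(Y/Q) = -3.61600 × (91/244.7295) = -1.345.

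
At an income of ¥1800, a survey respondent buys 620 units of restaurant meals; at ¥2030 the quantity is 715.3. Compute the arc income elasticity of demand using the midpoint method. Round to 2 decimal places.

1.19

ΔQ = 715.3 − 620 = 95.3; midpoint Q̄ = (620 + 715.3)/2 = 667.65.
ΔI = 2030 − 1800 = 230; midpoint Ī = (1800 + 2030)/2 = 1915.
η = (ΔQ/Q̄) ÷ (ΔI/Ī) = (95.3/667.65) ÷ (230/1915) = 1.19.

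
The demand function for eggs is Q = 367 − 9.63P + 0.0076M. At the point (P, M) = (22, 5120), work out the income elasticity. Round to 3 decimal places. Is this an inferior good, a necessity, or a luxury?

At P = 22, M = 5120: Q = 194.052.
Holding P constant, ∂Q/∂M = 0.0076.
η_M = (∂Q/∂M)·(M/Q) = 0.0076 × (5120/194.052) = 0.201.
Since 0 < η < 1, this is a necessity.

0.201 (necessity)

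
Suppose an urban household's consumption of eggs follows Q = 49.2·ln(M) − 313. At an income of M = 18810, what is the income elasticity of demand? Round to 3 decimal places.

0.287

At M = 18810: Q = 171.233.
dQ/dM = 49.2/M = 0.00261563 at this income.
η = (dQ/dM)·(M/Q) = 0.00261563 × (18810/171.233) = 0.287.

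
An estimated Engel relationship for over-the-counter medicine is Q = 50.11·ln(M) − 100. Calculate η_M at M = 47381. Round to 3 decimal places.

At M = 47381: Q = 439.483.
dQ/dM = 50.11/M = 0.0010576 at this income.
η = (dQ/dM)·(M/Q) = 0.0010576 × (47381/439.483) = 0.114.

0.114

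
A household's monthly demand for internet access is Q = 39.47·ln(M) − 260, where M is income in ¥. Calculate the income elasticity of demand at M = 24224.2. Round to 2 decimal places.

At M = 24224.2: Q = 138.454.
dQ/dM = 39.47/M = 0.00162936 at this income.
η = (dQ/dM)·(M/Q) = 0.00162936 × (24224.2/138.454) = 0.29.

0.29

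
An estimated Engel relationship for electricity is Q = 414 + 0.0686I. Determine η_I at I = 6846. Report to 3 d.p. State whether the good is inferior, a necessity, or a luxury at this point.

0.531 (necessity)

At I = 6846: Q = 883.636.
dQ/dI = 0.0686.
η = (dQ/dI)·(I/Q) = 0.0686 × (6846/883.636) = 0.531.
Since 0 < η < 1, the good is a necessity.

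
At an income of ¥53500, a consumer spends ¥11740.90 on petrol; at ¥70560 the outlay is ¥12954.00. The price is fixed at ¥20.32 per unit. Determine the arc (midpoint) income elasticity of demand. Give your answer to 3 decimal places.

0.357

With a constant price, Q₁ = 11740.90/20.32 = 577.800 and Q₂ = 12954.00/20.32 = 637.500 (equivalently, work directly with expenditure since P cancels).
Midpoint %ΔQ = (12954.00 − 11740.90)/12347.45 = 0.09825; midpoint %ΔI = (70560 − 53500)/62030 = 0.27503.
η = 0.09825 / 0.27503 = 0.357.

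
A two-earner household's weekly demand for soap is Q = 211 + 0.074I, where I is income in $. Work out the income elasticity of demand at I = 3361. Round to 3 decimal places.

0.541

At I = 3361: Q = 459.714.
dQ/dI = 0.074.
η = (dQ/dI)·(I/Q) = 0.074 × (3361/459.714) = 0.541.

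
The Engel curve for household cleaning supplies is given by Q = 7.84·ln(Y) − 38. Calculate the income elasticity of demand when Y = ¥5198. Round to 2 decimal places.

0.27

At Y = 5198: Q = 29.079.
dQ/dY = 7.84/Y = 0.00150827 at this income.
η = (dQ/dY)·(Y/Q) = 0.00150827 × (5198/29.079) = 0.27.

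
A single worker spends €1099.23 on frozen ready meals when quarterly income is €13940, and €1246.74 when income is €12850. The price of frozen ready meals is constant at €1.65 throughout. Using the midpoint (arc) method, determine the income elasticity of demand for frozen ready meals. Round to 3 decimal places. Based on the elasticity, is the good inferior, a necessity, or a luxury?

With a constant price, Q₁ = 1099.23/1.65 = 666.200 and Q₂ = 1246.74/1.65 = 755.600 (equivalently, work directly with expenditure since P cancels).
Midpoint %ΔQ = (1246.74 − 1099.23)/1172.99 = 0.12576; midpoint %ΔI = (12850 − 13940)/13395 = -0.08137.
η = 0.12576 / -0.08137 = -1.545.
η < 0 ⇒ inferior good.

-1.545 (inferior good)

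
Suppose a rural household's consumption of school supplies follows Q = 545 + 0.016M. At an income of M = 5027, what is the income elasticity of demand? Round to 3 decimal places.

0.129

At M = 5027: Q = 625.432.
dQ/dM = 0.016.
η = (dQ/dM)·(M/Q) = 0.016 × (5027/625.432) = 0.129.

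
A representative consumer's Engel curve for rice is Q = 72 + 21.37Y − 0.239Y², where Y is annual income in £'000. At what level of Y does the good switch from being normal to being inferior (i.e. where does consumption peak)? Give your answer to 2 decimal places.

44.71

dQ/dY = 21.37 − 0.478Y.
The good is inferior where dQ/dY < 0. Setting dQ/dY = 0 gives Y = 21.37 / 0.478 = 44.71.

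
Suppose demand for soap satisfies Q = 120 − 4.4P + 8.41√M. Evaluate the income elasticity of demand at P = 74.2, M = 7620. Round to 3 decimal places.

At P = 74.2, M = 7620: Q = 527.651.
Holding P constant, ∂Q/∂M = 8.41/(2√M) = 0.0481713.
η_M = (∂Q/∂M)·(M/Q) = 0.0481713 × (7620/527.651) = 0.696.

0.696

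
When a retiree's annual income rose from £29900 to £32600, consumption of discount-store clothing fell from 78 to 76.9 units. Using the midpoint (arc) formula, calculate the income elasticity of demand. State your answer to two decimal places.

-0.16

ΔQ = 76.9 − 78 = -1.1; midpoint Q̄ = (78 + 76.9)/2 = 77.45.
ΔI = 32600 − 29900 = 2700; midpoint Ī = (29900 + 32600)/2 = 31250.
η = (ΔQ/Q̄) ÷ (ΔI/Ī) = (-1.1/77.45) ÷ (2700/31250) = -0.16.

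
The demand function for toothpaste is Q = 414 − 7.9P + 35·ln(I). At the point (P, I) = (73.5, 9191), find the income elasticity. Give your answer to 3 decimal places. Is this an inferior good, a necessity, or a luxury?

0.229 (necessity)

At P = 73.5, I = 9191: Q = 152.759.
Holding P constant, ∂Q/∂I = 35/I = 0.00380807.
η_I = (∂Q/∂I)·(I/Q) = 0.00380807 × (9191/152.759) = 0.229.
Since 0 < η < 1, this is a necessity.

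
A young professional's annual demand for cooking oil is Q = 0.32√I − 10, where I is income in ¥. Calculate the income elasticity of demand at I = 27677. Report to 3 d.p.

At I = 27677: Q = 43.236.
dQ/dI = 0.32/(2√I) = 0.000961746 at this income.
η = (dQ/dI)·(I/Q) = 0.000961746 × (27677/43.236) = 0.616.

0.616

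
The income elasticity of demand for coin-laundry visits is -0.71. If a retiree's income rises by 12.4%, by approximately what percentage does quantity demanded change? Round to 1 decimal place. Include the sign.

-8.8%

%ΔQ ≈ η × %ΔI = -0.71 × 12.4% = -8.8%.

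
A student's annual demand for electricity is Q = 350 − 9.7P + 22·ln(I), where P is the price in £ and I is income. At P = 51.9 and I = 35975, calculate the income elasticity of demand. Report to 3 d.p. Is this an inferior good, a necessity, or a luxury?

0.284 (necessity)

At P = 51.9, I = 35975: Q = 77.363.
Holding P constant, ∂Q/∂I = 22/I = 0.000611536.
η_I = (∂Q/∂I)·(I/Q) = 0.000611536 × (35975/77.363) = 0.284.
Since 0 < η < 1, this is a necessity.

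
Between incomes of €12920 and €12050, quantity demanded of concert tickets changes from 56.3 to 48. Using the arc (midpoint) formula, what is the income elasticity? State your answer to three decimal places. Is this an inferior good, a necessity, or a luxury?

2.284 (luxury)

ΔQ = 48 − 56.3 = -8.3; midpoint Q̄ = (56.3 + 48)/2 = 52.15.
ΔI = 12050 − 12920 = -870; midpoint Ī = (12920 + 12050)/2 = 12485.
η = (ΔQ/Q̄) ÷ (ΔI/Ī) = (-8.3/52.15) ÷ (-870/12485) = 2.284.
η > 1 ⇒ luxury.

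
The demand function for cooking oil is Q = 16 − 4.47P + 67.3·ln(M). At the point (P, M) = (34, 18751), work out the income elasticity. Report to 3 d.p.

At P = 34, M = 18751: Q = 526.185.
Holding P constant, ∂Q/∂M = 67.3/M = 0.00358914.
η_M = (∂Q/∂M)·(M/Q) = 0.00358914 × (18751/526.185) = 0.128.

0.128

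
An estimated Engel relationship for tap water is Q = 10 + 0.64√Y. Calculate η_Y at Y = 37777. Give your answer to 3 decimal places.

At Y = 37777: Q = 134.392.
dQ/dY = 0.64/(2√Y) = 0.0016464 at this income.
η = (dQ/dY)·(Y/Q) = 0.0016464 × (37777/134.392) = 0.463.

0.463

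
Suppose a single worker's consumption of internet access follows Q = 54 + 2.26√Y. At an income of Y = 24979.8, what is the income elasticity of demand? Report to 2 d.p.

0.43

At Y = 24979.8: Q = 411.193.
dQ/dY = 2.26/(2√Y) = 0.00714964 at this income.
η = (dQ/dY)·(Y/Q) = 0.00714964 × (24979.8/411.193) = 0.43.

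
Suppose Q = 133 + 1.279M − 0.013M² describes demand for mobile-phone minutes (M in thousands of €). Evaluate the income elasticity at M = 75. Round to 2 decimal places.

-0.32

At M = 75: Q = 155.8000.
dQ/dM = 1.279 − 0.026M = -0.67100.
η = (dQ/dM)·(M/Q) = -0.67100 × (75/155.8000) = -0.32.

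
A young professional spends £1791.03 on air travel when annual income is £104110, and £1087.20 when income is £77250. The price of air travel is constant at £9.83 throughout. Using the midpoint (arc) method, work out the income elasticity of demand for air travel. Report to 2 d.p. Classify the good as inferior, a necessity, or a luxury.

With a constant price, Q₁ = 1791.03/9.83 = 182.200 and Q₂ = 1087.20/9.83 = 110.600 (equivalently, work directly with expenditure since P cancels).
Midpoint %ΔQ = (1087.20 − 1791.03)/1439.12 = -0.48907; midpoint %ΔI = (77250 − 104110)/90680 = -0.29621.
η = -0.48907 / -0.29621 = 1.65.
η > 1 ⇒ luxury.

1.65 (luxury)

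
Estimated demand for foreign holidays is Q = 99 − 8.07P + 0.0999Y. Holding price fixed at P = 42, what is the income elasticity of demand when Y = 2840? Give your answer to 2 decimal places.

6.48

At P = 42, Y = 2840: Q = 43.776.
Holding P constant, ∂Q/∂Y = 0.0999.
η_Y = (∂Q/∂Y)·(Y/Q) = 0.0999 × (2840/43.776) = 6.48.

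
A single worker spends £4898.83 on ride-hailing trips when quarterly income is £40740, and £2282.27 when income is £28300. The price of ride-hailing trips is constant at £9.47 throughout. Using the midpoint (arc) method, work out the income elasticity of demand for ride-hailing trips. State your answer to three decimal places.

2.022

With a constant price, Q₁ = 4898.83/9.47 = 517.300 and Q₂ = 2282.27/9.47 = 241.000 (equivalently, work directly with expenditure since P cancels).
Midpoint %ΔQ = (2282.27 − 4898.83)/3590.55 = -0.72874; midpoint %ΔI = (28300 − 40740)/34520 = -0.36037.
η = -0.72874 / -0.36037 = 2.022.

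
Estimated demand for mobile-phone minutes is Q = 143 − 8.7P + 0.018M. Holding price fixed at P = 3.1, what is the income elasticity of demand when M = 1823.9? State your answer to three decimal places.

0.221

At P = 3.1, M = 1823.9: Q = 148.860.
Holding P constant, ∂Q/∂M = 0.018.
η_M = (∂Q/∂M)·(M/Q) = 0.018 × (1823.9/148.860) = 0.221.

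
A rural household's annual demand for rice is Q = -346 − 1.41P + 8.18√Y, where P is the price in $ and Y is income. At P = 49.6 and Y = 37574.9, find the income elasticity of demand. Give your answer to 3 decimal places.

At P = 49.6, Y = 37574.9: Q = 1169.695.
Holding P constant, ∂Q/∂Y = 8.18/(2√Y) = 0.0210996.
η_Y = (∂Q/∂Y)·(Y/Q) = 0.0210996 × (37574.9/1169.695) = 0.678.

0.678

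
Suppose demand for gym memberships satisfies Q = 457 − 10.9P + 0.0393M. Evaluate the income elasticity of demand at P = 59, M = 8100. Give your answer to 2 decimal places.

2.41

At P = 59, M = 8100: Q = 132.230.
Holding P constant, ∂Q/∂M = 0.0393.
η_M = (∂Q/∂M)·(M/Q) = 0.0393 × (8100/132.230) = 2.41.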